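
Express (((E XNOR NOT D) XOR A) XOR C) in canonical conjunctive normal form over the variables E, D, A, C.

(E OR D OR A OR C) AND (E OR D OR NOT A OR NOT C) AND (E OR NOT D OR A OR NOT C) AND (E OR NOT D OR NOT A OR C) AND (NOT E OR D OR A OR NOT C) AND (NOT E OR D OR NOT A OR C) AND (NOT E OR NOT D OR A OR C) AND (NOT E OR NOT D OR NOT A OR NOT C)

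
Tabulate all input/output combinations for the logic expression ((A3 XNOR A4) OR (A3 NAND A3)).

A3 | A4 | Output
----------------
0 | 0 | 1
0 | 1 | 1
1 | 0 | 0
1 | 1 | 1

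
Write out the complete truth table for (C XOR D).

C | D | Output
--------------
0 | 0 | 0
0 | 1 | 1
1 | 0 | 1
1 | 1 | 0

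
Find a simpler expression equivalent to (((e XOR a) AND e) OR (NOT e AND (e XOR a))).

By distribution ((E AND v) OR (E AND NOT v) = E):
= (e XOR a)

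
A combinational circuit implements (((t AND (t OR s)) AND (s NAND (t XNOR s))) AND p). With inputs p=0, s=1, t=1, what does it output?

Substituting: (((1 AND (1 OR 1)) AND (1 NAND (1 XNOR 1))) AND 0)
= 0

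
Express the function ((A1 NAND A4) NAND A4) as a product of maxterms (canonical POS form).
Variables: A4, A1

ΠM(2) = (NOT A4 OR A1)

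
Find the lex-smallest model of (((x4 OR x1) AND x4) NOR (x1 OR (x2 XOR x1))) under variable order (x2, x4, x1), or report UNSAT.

x2=0, x4=0, x1=0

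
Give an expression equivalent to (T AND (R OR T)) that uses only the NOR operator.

((T NOR T) NOR (((R NOR T) NOR (R NOR T)) NOR ((R NOR T) NOR (R NOR T))))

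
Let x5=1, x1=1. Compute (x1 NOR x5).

Substituting: (1 NOR 1)
= 0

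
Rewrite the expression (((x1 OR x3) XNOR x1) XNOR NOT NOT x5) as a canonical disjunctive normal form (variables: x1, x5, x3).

(NOT x1 AND NOT x5 AND x3) OR (NOT x1 AND x5 AND NOT x3) OR (x1 AND x5 AND NOT x3) OR (x1 AND x5 AND x3)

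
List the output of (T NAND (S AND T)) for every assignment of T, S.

T | S | Output
--------------
0 | 0 | 1
0 | 1 | 1
1 | 0 | 1
1 | 1 | 0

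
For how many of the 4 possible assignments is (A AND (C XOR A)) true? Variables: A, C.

Satisfying assignments: (1,0)
Count: 1 out of 4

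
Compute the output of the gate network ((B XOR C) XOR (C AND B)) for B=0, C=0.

Substituting: ((0 XOR 0) XOR (0 AND 0))
= 0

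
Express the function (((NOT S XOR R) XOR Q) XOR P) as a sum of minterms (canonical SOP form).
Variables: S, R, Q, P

Σm(0, 3, 5, 6, 9, 10, 12, 15) = (NOT S AND NOT R AND NOT Q AND NOT P) OR (NOT S AND NOT R AND Q AND P) OR (NOT S AND R AND NOT Q AND P) OR (NOT S AND R AND Q AND NOT P) OR (S AND NOT R AND NOT Q AND P) OR (S AND NOT R AND Q AND NOT P) OR (S AND R AND NOT Q AND NOT P) OR (S AND R AND Q AND P)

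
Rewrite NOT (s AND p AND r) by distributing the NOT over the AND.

NOT s OR NOT p OR NOT r
De Morgan's: NOT(AND of terms) = OR of negations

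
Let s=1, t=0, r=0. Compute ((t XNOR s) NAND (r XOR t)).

Substituting: ((0 XNOR 1) NAND (0 XOR 0))
= 1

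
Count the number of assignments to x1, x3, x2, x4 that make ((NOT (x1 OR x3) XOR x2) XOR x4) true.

Satisfying assignments: (0,0,0,0), (0,0,1,1), (0,1,0,1), (0,1,1,0), (1,0,0,1), (1,0,1,0), (1,1,0,1), (1,1,1,0)
Count: 8 out of 16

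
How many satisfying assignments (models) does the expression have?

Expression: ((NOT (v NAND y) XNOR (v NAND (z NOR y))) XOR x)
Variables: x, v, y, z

Satisfying assignments: (0,1,0,0), (0,1,1,0), (0,1,1,1), (1,0,0,0), (1,0,0,1), (1,0,1,0), (1,0,1,1), (1,1,0,1)
Count: 8 out of 16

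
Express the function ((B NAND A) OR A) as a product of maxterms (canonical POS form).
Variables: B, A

ΠM() = TRUE (no maxterms)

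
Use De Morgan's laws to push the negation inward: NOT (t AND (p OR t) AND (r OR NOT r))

NOT t OR NOT (p OR t) OR NOT (r OR NOT r)
De Morgan's: NOT(AND of terms) = OR of negations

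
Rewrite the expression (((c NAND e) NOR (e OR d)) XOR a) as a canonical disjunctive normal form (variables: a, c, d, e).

(a AND NOT c AND NOT d AND NOT e) OR (a AND NOT c AND NOT d AND e) OR (a AND NOT c AND d AND NOT e) OR (a AND NOT c AND d AND e) OR (a AND c AND NOT d AND NOT e) OR (a AND c AND NOT d AND e) OR (a AND c AND d AND NOT e) OR (a AND c AND d AND e)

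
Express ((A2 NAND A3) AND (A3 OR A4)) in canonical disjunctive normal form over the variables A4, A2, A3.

(NOT A4 AND NOT A2 AND A3) OR (A4 AND NOT A2 AND NOT A3) OR (A4 AND NOT A2 AND A3) OR (A4 AND A2 AND NOT A3)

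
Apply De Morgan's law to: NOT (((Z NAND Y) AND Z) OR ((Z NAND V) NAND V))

NOT ((Z NAND Y) AND Z) AND NOT ((Z NAND V) NAND V)
De Morgan's: NOT(OR of terms) = AND of negations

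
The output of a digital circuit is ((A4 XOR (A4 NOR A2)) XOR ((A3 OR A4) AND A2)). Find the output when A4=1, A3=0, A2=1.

Substituting: ((1 XOR (1 NOR 1)) XOR ((0 OR 1) AND 1))
= 0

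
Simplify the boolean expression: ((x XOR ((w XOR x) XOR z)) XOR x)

By XOR self-cancellation ((E XOR v) XOR v = E):
= ((w XOR x) XOR z)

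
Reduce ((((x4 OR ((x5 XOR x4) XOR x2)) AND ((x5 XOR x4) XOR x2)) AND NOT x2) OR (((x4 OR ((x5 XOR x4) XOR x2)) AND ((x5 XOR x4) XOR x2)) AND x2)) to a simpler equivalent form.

By distribution ((E AND v) OR (E AND NOT v) = E) then absorption (E AND (E OR v) = E):
= ((x5 XOR x4) XOR x2)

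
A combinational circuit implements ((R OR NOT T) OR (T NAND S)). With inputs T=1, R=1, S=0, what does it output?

Substituting: ((1 OR NOT 1) OR (1 NAND 0))
= 1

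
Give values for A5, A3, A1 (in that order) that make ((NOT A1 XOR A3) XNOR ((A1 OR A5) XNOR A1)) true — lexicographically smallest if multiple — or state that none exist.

A5=0, A3=0, A1=0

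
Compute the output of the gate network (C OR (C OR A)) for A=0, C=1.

Substituting: (1 OR (1 OR 0))
= 1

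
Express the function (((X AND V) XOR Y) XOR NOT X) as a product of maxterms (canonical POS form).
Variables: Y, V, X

ΠM(1, 4, 6, 7) = (Y OR V OR NOT X) AND (NOT Y OR V OR X) AND (NOT Y OR NOT V OR X) AND (NOT Y OR NOT V OR NOT X)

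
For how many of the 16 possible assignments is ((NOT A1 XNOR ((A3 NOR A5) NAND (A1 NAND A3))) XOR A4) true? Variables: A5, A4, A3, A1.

Satisfying assignments: (0,0,0,1), (0,0,1,0), (0,1,0,0), (0,1,1,1), (1,0,0,0), (1,0,1,0), (1,1,0,1), (1,1,1,1)
Count: 8 out of 16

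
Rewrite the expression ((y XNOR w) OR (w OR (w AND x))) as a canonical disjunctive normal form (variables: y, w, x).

(NOT y AND NOT w AND NOT x) OR (NOT y AND NOT w AND x) OR (NOT y AND w AND NOT x) OR (NOT y AND w AND x) OR (y AND w AND NOT x) OR (y AND w AND x)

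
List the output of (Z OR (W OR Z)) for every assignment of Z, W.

Z | W | Output
--------------
0 | 0 | 0
0 | 1 | 1
1 | 0 | 1
1 | 1 | 1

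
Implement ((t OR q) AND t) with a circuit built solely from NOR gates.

((((t NOR q) NOR (t NOR q)) NOR ((t NOR q) NOR (t NOR q))) NOR (t NOR t))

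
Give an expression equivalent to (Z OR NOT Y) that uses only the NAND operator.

((Z NAND Z) NAND ((Y NAND Y) NAND (Y NAND Y)))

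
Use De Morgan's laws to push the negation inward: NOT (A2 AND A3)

NOT A2 OR NOT A3
De Morgan's: NOT(AND of terms) = OR of negations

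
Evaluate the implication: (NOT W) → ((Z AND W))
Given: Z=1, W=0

Antecedent (NOT W) = 1; consequent ((Z AND W)) = 0.
1 → 0 = 0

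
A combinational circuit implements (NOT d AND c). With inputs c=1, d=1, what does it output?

Substituting: (NOT 1 AND 1)
= 0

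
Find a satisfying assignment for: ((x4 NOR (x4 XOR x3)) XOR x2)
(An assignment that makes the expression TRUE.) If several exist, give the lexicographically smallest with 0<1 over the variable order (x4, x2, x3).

x4=0, x2=0, x3=0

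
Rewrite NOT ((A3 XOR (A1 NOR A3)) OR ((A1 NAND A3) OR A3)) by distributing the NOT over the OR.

NOT (A3 XOR (A1 NOR A3)) AND NOT ((A1 NAND A3) OR A3)
De Morgan's: NOT(OR of terms) = AND of negations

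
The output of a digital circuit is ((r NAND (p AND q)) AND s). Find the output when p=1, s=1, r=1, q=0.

Substituting: ((1 NAND (1 AND 0)) AND 1)
= 1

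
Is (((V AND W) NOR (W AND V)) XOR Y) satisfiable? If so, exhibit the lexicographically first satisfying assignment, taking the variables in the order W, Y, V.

W=0, Y=0, V=0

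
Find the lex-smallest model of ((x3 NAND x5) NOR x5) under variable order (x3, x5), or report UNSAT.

UNSATISFIABLE - no assignment makes this expression true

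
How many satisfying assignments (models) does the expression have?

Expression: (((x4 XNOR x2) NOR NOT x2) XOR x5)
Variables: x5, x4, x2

Satisfying assignments: (0,0,1), (1,0,0), (1,1,0), (1,1,1)
Count: 4 out of 8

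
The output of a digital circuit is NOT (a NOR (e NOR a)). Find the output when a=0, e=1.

Substituting: NOT (0 NOR (1 NOR 0))
= 0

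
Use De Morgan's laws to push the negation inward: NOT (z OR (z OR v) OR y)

NOT z AND NOT (z OR v) AND NOT y
De Morgan's: NOT(OR of terms) = AND of negations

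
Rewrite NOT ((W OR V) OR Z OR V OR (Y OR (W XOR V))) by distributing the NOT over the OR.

NOT (W OR V) AND NOT Z AND NOT V AND NOT (Y OR (W XOR V))
De Morgan's: NOT(OR of terms) = AND of negations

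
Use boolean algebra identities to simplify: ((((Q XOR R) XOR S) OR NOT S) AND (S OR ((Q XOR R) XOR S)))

By distribution ((E OR v) AND (E OR NOT v) = E):
= ((Q XOR R) XOR S)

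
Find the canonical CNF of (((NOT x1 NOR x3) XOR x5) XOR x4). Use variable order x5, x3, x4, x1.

(x5 OR x3 OR x4 OR x1) AND (x5 OR x3 OR NOT x4 OR NOT x1) AND (x5 OR NOT x3 OR x4 OR x1) AND (x5 OR NOT x3 OR x4 OR NOT x1) AND (NOT x5 OR x3 OR x4 OR NOT x1) AND (NOT x5 OR x3 OR NOT x4 OR x1) AND (NOT x5 OR NOT x3 OR NOT x4 OR x1) AND (NOT x5 OR NOT x3 OR NOT x4 OR NOT x1)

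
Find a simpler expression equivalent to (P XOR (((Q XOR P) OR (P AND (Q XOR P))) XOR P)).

By XOR self-cancellation ((E XOR v) XOR v = E) then absorption (E OR (E AND v) = E):
= (Q XOR P)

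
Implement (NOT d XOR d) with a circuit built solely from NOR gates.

(((((d NOR d) NOR d) NOR ((d NOR d) NOR d)) NOR (((d NOR d) NOR d) NOR ((d NOR d) NOR d))) NOR (((((d NOR d) NOR (d NOR d)) NOR (d NOR d)) NOR (((d NOR d) NOR (d NOR d)) NOR (d NOR d))) NOR ((((d NOR d) NOR (d NOR d)) NOR (d NOR d)) NOR (((d NOR d) NOR (d NOR d)) NOR (d NOR d)))))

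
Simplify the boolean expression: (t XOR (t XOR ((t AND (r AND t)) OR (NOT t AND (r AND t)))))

By XOR self-cancellation ((E XOR v) XOR v = E) then distribution ((E AND v) OR (E AND NOT v) = E):
= (r AND t)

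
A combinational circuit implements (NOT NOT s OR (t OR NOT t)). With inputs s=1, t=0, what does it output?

Substituting: (NOT NOT 1 OR (0 OR NOT 0))
= 1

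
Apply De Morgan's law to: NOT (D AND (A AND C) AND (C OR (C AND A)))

NOT D OR NOT (A AND C) OR NOT (C OR (C AND A))
De Morgan's: NOT(AND of terms) = OR of negations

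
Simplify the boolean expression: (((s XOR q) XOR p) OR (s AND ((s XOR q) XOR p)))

By absorption (E OR (E AND v) = E):
= ((s XOR q) XOR p)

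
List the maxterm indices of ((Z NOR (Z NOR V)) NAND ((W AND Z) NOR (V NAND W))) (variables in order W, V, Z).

ΠM(6) = (NOT W OR NOT V OR Z)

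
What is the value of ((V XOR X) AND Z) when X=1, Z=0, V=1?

Substituting: ((1 XOR 1) AND 0)
= 0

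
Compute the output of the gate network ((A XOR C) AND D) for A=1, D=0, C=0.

Substituting: ((1 XOR 0) AND 0)
= 0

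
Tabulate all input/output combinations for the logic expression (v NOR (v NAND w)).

v | w | Output
--------------
0 | 0 | 0
0 | 1 | 0
1 | 0 | 0
1 | 1 | 0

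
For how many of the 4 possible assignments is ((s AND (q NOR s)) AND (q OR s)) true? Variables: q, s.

No assignment satisfies the expression.
Count: 0 out of 4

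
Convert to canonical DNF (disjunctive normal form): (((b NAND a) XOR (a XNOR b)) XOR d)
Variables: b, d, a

(NOT b AND NOT d AND a) OR (NOT b AND d AND NOT a) OR (b AND NOT d AND NOT a) OR (b AND NOT d AND a)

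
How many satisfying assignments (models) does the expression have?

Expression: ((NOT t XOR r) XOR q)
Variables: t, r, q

Satisfying assignments: (0,0,0), (0,1,1), (1,0,1), (1,1,0)
Count: 4 out of 8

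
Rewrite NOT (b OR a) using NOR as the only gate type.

(((b NOR a) NOR (b NOR a)) NOR ((b NOR a) NOR (b NOR a)))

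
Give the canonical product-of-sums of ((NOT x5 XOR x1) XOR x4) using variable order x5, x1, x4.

ΠM(1, 2, 4, 7) = (x5 OR x1 OR NOT x4) AND (x5 OR NOT x1 OR x4) AND (NOT x5 OR x1 OR x4) AND (NOT x5 OR NOT x1 OR NOT x4)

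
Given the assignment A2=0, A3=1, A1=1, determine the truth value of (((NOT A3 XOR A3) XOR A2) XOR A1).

Substituting: (((NOT 1 XOR 1) XOR 0) XOR 1)
= 0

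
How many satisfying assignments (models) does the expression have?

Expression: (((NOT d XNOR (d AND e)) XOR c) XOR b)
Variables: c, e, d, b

Satisfying assignments: (0,0,0,1), (0,0,1,0), (0,1,0,1), (0,1,1,1), (1,0,0,0), (1,0,1,1), (1,1,0,0), (1,1,1,0)
Count: 8 out of 16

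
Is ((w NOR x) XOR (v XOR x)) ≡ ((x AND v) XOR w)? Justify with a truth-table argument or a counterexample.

No. Counterexample: with x=0, w=0, v=0, Expression 1 = 1 but Expression 2 = 0.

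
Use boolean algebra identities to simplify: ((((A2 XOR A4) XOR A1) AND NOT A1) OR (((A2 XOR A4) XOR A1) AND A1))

By distribution ((E AND v) OR (E AND NOT v) = E):
= ((A2 XOR A4) XOR A1)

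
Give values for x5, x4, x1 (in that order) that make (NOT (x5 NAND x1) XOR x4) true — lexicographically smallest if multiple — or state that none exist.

x5=0, x4=1, x1=0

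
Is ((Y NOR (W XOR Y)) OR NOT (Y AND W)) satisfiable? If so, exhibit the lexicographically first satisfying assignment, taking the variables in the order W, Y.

W=0, Y=0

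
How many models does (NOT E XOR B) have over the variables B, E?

Satisfying assignments: (0,0), (1,1)
Count: 2 out of 4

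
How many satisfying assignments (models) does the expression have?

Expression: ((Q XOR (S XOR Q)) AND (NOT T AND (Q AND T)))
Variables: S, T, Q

No assignment satisfies the expression.
Count: 0 out of 8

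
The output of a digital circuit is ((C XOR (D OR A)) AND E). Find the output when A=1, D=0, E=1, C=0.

Substituting: ((0 XOR (0 OR 1)) AND 1)
= 1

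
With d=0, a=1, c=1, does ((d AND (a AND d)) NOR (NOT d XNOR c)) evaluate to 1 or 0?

Substituting: ((0 AND (1 AND 0)) NOR (NOT 0 XNOR 1))
= 0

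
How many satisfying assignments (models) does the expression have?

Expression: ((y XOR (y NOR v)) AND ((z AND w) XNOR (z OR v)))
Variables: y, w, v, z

Satisfying assignments: (0,0,0,0), (0,1,0,0), (0,1,0,1), (1,0,0,0), (1,1,0,0), (1,1,0,1), (1,1,1,1)
Count: 7 out of 16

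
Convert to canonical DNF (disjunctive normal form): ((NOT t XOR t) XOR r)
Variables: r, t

(NOT r AND NOT t) OR (NOT r AND t)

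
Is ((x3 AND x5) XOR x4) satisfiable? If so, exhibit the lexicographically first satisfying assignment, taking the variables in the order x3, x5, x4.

x3=0, x5=0, x4=1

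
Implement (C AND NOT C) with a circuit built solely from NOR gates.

((C NOR C) NOR ((C NOR C) NOR (C NOR C)))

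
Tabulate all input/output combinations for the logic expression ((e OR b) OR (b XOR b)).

e | b | Output
--------------
0 | 0 | 0
0 | 1 | 1
1 | 0 | 1
1 | 1 | 1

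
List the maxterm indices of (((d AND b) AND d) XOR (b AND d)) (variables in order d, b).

ΠM(0, 1, 2, 3) = (d OR b) AND (d OR NOT b) AND (NOT d OR b) AND (NOT d OR NOT b)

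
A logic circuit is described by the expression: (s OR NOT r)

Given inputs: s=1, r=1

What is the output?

Substituting: (1 OR NOT 1)
= 1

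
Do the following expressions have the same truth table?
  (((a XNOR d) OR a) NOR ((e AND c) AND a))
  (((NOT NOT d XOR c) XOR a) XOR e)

No. Counterexample: with c=0, a=0, d=0, e=1, Expression 1 = 0 but Expression 2 = 1.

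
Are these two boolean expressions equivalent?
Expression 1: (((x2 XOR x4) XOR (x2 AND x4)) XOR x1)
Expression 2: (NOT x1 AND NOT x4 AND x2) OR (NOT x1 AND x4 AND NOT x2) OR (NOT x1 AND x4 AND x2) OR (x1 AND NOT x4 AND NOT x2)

Yes, they are equivalent — the two output columns agree on all 8 assignments:
x1 | x4 | x2 | Expression 1 | Expression 2
------------------------------------------
0 | 0 | 0 | 0 | 0
0 | 0 | 1 | 1 | 1
0 | 1 | 0 | 1 | 1
0 | 1 | 1 | 1 | 1
1 | 0 | 0 | 1 | 1
1 | 0 | 1 | 0 | 0
1 | 1 | 0 | 0 | 0
1 | 1 | 1 | 0 | 0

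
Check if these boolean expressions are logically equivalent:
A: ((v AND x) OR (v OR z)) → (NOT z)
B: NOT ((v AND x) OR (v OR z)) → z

No, Inverse is not equivalent to original (counterexample: v=0, x=0, z=0)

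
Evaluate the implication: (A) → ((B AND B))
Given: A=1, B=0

Antecedent (A) = 1; consequent ((B AND B)) = 0.
1 → 0 = 0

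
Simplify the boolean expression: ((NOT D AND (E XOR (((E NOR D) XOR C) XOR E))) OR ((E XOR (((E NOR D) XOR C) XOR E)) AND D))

By distribution ((E AND v) OR (E AND NOT v) = E) then XOR self-cancellation ((E XOR v) XOR v = E):
= ((E NOR D) XOR C)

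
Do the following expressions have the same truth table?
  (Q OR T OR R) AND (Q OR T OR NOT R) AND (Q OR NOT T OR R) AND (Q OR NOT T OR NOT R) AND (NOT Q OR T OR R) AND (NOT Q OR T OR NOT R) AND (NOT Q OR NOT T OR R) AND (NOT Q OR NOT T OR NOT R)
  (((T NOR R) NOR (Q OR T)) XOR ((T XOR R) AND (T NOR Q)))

Yes, they are equivalent — the two output columns agree on all 8 assignments:
Q | T | R | Expression 1 | Expression 2
---------------------------------------
0 | 0 | 0 | 0 | 0
0 | 0 | 1 | 0 | 0
0 | 1 | 0 | 0 | 0
0 | 1 | 1 | 0 | 0
1 | 0 | 0 | 0 | 0
1 | 0 | 1 | 0 | 0
1 | 1 | 0 | 0 | 0
1 | 1 | 1 | 0 | 0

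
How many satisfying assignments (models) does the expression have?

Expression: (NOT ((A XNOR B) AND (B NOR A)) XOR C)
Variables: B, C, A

Satisfying assignments: (0,0,1), (0,1,0), (1,0,0), (1,0,1)
Count: 4 out of 8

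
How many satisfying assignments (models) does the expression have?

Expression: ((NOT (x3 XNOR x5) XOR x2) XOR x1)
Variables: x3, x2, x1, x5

Satisfying assignments: (0,0,0,1), (0,0,1,0), (0,1,0,0), (0,1,1,1), (1,0,0,0), (1,0,1,1), (1,1,0,1), (1,1,1,0)
Count: 8 out of 16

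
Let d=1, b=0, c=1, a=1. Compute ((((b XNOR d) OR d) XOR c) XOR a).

Substituting: ((((0 XNOR 1) OR 1) XOR 1) XOR 1)
= 1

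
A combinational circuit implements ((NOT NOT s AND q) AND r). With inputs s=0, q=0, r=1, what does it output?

Substituting: ((NOT NOT 0 AND 0) AND 1)
= 0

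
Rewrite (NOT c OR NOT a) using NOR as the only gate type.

(((c NOR c) NOR (a NOR a)) NOR ((c NOR c) NOR (a NOR a)))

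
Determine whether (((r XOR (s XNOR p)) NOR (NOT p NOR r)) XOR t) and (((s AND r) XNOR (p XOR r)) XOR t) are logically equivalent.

No. Counterexample: with t=0, s=0, p=0, r=0, Expression 1 = 0 but Expression 2 = 1.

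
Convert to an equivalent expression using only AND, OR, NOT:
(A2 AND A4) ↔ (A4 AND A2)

((A2 AND A4) AND (A4 AND A2)) OR (NOT (A2 AND A4) AND NOT (A4 AND A2))
(Biconditional = both true or both false)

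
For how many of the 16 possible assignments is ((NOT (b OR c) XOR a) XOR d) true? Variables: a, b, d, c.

Satisfying assignments: (0,0,0,0), (0,0,1,1), (0,1,1,0), (0,1,1,1), (1,0,0,1), (1,0,1,0), (1,1,0,0), (1,1,0,1)
Count: 8 out of 16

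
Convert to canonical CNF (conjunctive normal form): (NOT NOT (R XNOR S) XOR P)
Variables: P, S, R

(P OR S OR NOT R) AND (P OR NOT S OR R) AND (NOT P OR S OR R) AND (NOT P OR NOT S OR NOT R)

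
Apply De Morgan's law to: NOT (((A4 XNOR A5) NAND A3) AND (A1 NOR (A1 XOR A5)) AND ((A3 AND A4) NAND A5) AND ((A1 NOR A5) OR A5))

NOT ((A4 XNOR A5) NAND A3) OR NOT (A1 NOR (A1 XOR A5)) OR NOT ((A3 AND A4) NAND A5) OR NOT ((A1 NOR A5) OR A5)
De Morgan's: NOT(AND of terms) = OR of negations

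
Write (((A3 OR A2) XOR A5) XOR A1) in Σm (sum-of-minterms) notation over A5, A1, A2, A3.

Σm(1, 2, 3, 4, 8, 13, 14, 15) = (NOT A5 AND NOT A1 AND NOT A2 AND A3) OR (NOT A5 AND NOT A1 AND A2 AND NOT A3) OR (NOT A5 AND NOT A1 AND A2 AND A3) OR (NOT A5 AND A1 AND NOT A2 AND NOT A3) OR (A5 AND NOT A1 AND NOT A2 AND NOT A3) OR (A5 AND A1 AND NOT A2 AND A3) OR (A5 AND A1 AND A2 AND NOT A3) OR (A5 AND A1 AND A2 AND A3)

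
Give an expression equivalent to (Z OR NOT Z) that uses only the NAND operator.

((Z NAND Z) NAND ((Z NAND Z) NAND (Z NAND Z)))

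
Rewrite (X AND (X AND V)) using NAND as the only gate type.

((X NAND ((X NAND V) NAND (X NAND V))) NAND (X NAND ((X NAND V) NAND (X NAND V))))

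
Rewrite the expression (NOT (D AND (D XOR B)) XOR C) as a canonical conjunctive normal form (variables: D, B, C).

(D OR B OR NOT C) AND (D OR NOT B OR NOT C) AND (NOT D OR B OR C) AND (NOT D OR NOT B OR NOT C)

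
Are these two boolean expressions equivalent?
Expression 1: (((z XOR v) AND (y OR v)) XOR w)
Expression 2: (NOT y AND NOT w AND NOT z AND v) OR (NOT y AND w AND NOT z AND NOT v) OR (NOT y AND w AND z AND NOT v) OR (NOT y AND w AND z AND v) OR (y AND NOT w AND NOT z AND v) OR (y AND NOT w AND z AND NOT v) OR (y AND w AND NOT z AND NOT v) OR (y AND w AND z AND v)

Yes, they are equivalent — the two output columns agree on all 16 assignments:
y | w | z | v | Expression 1 | Expression 2
-------------------------------------------
0 | 0 | 0 | 0 | 0 | 0
0 | 0 | 0 | 1 | 1 | 1
0 | 0 | 1 | 0 | 0 | 0
0 | 0 | 1 | 1 | 0 | 0
0 | 1 | 0 | 0 | 1 | 1
0 | 1 | 0 | 1 | 0 | 0
0 | 1 | 1 | 0 | 1 | 1
0 | 1 | 1 | 1 | 1 | 1
1 | 0 | 0 | 0 | 0 | 0
1 | 0 | 0 | 1 | 1 | 1
1 | 0 | 1 | 0 | 1 | 1
1 | 0 | 1 | 1 | 0 | 0
1 | 1 | 0 | 0 | 1 | 1
1 | 1 | 0 | 1 | 0 | 0
1 | 1 | 1 | 0 | 0 | 0
1 | 1 | 1 | 1 | 1 | 1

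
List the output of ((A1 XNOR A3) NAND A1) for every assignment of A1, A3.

A1 | A3 | Output
----------------
0 | 0 | 1
0 | 1 | 1
1 | 0 | 1
1 | 1 | 0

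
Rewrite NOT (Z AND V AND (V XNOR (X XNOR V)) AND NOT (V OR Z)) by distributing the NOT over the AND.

NOT Z OR NOT V OR NOT (V XNOR (X XNOR V)) OR (V OR Z)
De Morgan's: NOT(AND of terms) = OR of negations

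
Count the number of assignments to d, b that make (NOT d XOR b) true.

Satisfying assignments: (0,0), (1,1)
Count: 2 out of 4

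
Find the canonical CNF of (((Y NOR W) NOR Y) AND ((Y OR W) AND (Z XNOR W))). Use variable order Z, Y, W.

(Z OR Y OR W) AND (Z OR Y OR NOT W) AND (Z OR NOT Y OR W) AND (Z OR NOT Y OR NOT W) AND (NOT Z OR Y OR W) AND (NOT Z OR NOT Y OR W) AND (NOT Z OR NOT Y OR NOT W)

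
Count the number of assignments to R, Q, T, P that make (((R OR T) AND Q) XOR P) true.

Satisfying assignments: (0,0,0,1), (0,0,1,1), (0,1,0,1), (0,1,1,0), (1,0,0,1), (1,0,1,1), (1,1,0,0), (1,1,1,0)
Count: 8 out of 16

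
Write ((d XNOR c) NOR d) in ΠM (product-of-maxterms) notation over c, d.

ΠM(0, 1, 3) = (c OR d) AND (c OR NOT d) AND (NOT c OR NOT d)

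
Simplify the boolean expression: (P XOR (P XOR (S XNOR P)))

By XOR self-cancellation ((E XOR v) XOR v = E):
= (S XNOR P)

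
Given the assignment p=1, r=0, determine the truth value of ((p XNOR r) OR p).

Substituting: ((1 XNOR 0) OR 1)
= 1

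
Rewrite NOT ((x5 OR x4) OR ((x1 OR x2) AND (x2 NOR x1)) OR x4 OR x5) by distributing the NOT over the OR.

NOT (x5 OR x4) AND NOT ((x1 OR x2) AND (x2 NOR x1)) AND NOT x4 AND NOT x5
De Morgan's: NOT(OR of terms) = AND of negations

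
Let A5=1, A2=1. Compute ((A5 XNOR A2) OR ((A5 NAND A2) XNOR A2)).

Substituting: ((1 XNOR 1) OR ((1 NAND 1) XNOR 1))
= 1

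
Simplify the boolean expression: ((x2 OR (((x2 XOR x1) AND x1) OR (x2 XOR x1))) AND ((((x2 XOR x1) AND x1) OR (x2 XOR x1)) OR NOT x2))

By distribution ((E OR v) AND (E OR NOT v) = E) then absorption (E OR (E AND v) = E):
= (x2 XOR x1)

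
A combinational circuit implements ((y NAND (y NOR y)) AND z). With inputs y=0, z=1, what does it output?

Substituting: ((0 NAND (0 NOR 0)) AND 1)
= 1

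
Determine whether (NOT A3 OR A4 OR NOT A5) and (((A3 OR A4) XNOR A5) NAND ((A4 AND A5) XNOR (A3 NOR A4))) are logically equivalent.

Yes, they are equivalent — the two output columns agree on all 8 assignments:
A3 | A4 | A5 | Expression 1 | Expression 2
------------------------------------------
0 | 0 | 0 | 1 | 1
0 | 0 | 1 | 1 | 1
0 | 1 | 0 | 1 | 1
0 | 1 | 1 | 1 | 1
1 | 0 | 0 | 1 | 1
1 | 0 | 1 | 0 | 0
1 | 1 | 0 | 1 | 1
1 | 1 | 1 | 1 | 1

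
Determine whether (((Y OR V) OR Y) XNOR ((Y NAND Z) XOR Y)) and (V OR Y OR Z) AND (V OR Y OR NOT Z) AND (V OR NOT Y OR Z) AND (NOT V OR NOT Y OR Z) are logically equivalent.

Yes, they are equivalent — the two output columns agree on all 8 assignments:
V | Y | Z | Expression 1 | Expression 2
---------------------------------------
0 | 0 | 0 | 0 | 0
0 | 0 | 1 | 0 | 0
0 | 1 | 0 | 0 | 0
0 | 1 | 1 | 1 | 1
1 | 0 | 0 | 1 | 1
1 | 0 | 1 | 1 | 1
1 | 1 | 0 | 0 | 0
1 | 1 | 1 | 1 | 1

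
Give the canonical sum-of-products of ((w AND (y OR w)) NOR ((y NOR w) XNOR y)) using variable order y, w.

Σm(0, 2) = (NOT y AND NOT w) OR (y AND NOT w)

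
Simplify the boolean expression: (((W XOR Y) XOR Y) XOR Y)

By XOR self-cancellation ((E XOR v) XOR v = E):
= (W XOR Y)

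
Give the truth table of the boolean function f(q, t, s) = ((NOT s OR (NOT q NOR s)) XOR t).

q | t | s | Output
------------------
0 | 0 | 0 | 1
0 | 0 | 1 | 0
0 | 1 | 0 | 0
0 | 1 | 1 | 1
1 | 0 | 0 | 1
1 | 0 | 1 | 0
1 | 1 | 0 | 0
1 | 1 | 1 | 1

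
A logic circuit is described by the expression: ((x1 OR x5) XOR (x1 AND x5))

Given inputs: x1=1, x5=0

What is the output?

Substituting: ((1 OR 0) XOR (1 AND 0))
= 1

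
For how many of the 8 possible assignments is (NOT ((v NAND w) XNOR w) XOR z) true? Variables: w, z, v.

Satisfying assignments: (0,0,0), (0,0,1), (1,0,1), (1,1,0)
Count: 4 out of 8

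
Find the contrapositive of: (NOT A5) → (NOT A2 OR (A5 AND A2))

Contrapositive: NOT (NOT A2 OR (A5 AND A2)) → A5
Note: A statement and its contrapositive are logically equivalent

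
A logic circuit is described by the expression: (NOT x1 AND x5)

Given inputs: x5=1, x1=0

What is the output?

Substituting: (NOT 0 AND 1)
= 1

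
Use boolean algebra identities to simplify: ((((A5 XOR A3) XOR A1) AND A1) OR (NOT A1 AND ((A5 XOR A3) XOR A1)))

By distribution ((E AND v) OR (E AND NOT v) = E):
= ((A5 XOR A3) XOR A1)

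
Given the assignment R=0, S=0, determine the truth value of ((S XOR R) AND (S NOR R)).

Substituting: ((0 XOR 0) AND (0 NOR 0))
= 0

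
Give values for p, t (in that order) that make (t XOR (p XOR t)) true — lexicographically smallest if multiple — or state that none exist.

p=1, t=0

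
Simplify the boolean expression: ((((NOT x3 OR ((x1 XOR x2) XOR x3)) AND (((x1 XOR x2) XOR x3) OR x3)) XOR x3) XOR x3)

By XOR self-cancellation ((E XOR v) XOR v = E) then distribution ((E OR v) AND (E OR NOT v) = E):
= ((x1 XOR x2) XOR x3)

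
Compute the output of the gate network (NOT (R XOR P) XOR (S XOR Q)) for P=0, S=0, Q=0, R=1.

Substituting: (NOT (1 XOR 0) XOR (0 XOR 0))
= 0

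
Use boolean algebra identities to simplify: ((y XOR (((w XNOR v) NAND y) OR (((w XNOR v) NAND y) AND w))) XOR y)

By XOR self-cancellation ((E XOR v) XOR v = E) then absorption (E OR (E AND v) = E):
= ((w XNOR v) NAND y)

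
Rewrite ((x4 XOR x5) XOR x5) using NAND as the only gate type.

((((x4 NAND (x4 NAND x5)) NAND (x5 NAND (x4 NAND x5))) NAND (((x4 NAND (x4 NAND x5)) NAND (x5 NAND (x4 NAND x5))) NAND x5)) NAND (x5 NAND (((x4 NAND (x4 NAND x5)) NAND (x5 NAND (x4 NAND x5))) NAND x5)))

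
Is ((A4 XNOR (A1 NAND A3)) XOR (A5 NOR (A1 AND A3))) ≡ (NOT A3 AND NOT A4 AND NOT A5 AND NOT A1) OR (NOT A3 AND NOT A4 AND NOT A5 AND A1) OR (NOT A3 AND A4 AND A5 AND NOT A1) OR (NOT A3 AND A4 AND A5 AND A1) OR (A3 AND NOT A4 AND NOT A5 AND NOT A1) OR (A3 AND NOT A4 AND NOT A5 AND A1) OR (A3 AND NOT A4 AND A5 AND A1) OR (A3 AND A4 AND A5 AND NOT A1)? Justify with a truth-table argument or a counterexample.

Yes, they are equivalent — the two output columns agree on all 16 assignments:
A3 | A4 | A5 | A1 | Expression 1 | Expression 2
-----------------------------------------------
0 | 0 | 0 | 0 | 1 | 1
0 | 0 | 0 | 1 | 1 | 1
0 | 0 | 1 | 0 | 0 | 0
0 | 0 | 1 | 1 | 0 | 0
0 | 1 | 0 | 0 | 0 | 0
0 | 1 | 0 | 1 | 0 | 0
0 | 1 | 1 | 0 | 1 | 1
0 | 1 | 1 | 1 | 1 | 1
1 | 0 | 0 | 0 | 1 | 1
1 | 0 | 0 | 1 | 1 | 1
1 | 0 | 1 | 0 | 0 | 0
1 | 0 | 1 | 1 | 1 | 1
1 | 1 | 0 | 0 | 0 | 0
1 | 1 | 0 | 1 | 0 | 0
1 | 1 | 1 | 0 | 1 | 1
1 | 1 | 1 | 1 | 0 | 0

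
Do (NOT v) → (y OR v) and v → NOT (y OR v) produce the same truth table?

No, Inverse is not equivalent to original (counterexample: y=0, v=0)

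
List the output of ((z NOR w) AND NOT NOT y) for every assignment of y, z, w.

y | z | w | Output
------------------
0 | 0 | 0 | 0
0 | 0 | 1 | 0
0 | 1 | 0 | 0
0 | 1 | 1 | 0
1 | 0 | 0 | 1
1 | 0 | 1 | 0
1 | 1 | 0 | 0
1 | 1 | 1 | 0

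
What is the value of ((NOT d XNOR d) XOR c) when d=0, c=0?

Substituting: ((NOT 0 XNOR 0) XOR 0)
= 0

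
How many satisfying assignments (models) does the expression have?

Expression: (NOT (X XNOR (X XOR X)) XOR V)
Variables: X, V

Satisfying assignments: (0,1), (1,0)
Count: 2 out of 4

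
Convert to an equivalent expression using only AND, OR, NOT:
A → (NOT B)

NOT A OR (NOT B)
(Implication elimination: A → B = NOT A OR B)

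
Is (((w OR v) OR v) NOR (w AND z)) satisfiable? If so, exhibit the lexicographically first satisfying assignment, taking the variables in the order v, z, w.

v=0, z=0, w=0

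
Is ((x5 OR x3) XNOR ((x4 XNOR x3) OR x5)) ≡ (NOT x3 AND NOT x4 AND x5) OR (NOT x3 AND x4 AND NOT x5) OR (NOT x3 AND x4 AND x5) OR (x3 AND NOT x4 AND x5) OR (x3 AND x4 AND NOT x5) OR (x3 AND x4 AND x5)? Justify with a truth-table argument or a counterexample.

Yes, they are equivalent — the two output columns agree on all 8 assignments:
x3 | x4 | x5 | Expression 1 | Expression 2
------------------------------------------
0 | 0 | 0 | 0 | 0
0 | 0 | 1 | 1 | 1
0 | 1 | 0 | 1 | 1
0 | 1 | 1 | 1 | 1
1 | 0 | 0 | 0 | 0
1 | 0 | 1 | 1 | 1
1 | 1 | 0 | 1 | 1
1 | 1 | 1 | 1 | 1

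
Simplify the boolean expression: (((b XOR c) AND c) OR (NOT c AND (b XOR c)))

By distribution ((E AND v) OR (E AND NOT v) = E):
= (b XOR c)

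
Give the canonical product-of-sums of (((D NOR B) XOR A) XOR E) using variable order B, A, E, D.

ΠM(1, 2, 4, 7, 8, 9, 14, 15) = (B OR A OR E OR NOT D) AND (B OR A OR NOT E OR D) AND (B OR NOT A OR E OR D) AND (B OR NOT A OR NOT E OR NOT D) AND (NOT B OR A OR E OR D) AND (NOT B OR A OR E OR NOT D) AND (NOT B OR NOT A OR NOT E OR D) AND (NOT B OR NOT A OR NOT E OR NOT D)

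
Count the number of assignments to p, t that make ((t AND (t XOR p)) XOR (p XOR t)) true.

Satisfying assignments: (1,0)
Count: 1 out of 4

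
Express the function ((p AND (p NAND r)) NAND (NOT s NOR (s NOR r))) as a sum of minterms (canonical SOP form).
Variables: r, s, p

Σm(0, 1, 2, 4, 5, 6, 7) = (NOT r AND NOT s AND NOT p) OR (NOT r AND NOT s AND p) OR (NOT r AND s AND NOT p) OR (r AND NOT s AND NOT p) OR (r AND NOT s AND p) OR (r AND s AND NOT p) OR (r AND s AND p)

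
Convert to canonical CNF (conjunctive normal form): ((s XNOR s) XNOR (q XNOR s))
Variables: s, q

(s OR NOT q) AND (NOT s OR q)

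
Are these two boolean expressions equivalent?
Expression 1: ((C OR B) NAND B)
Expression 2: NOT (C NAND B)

No. Counterexample: with B=0, C=0, Expression 1 = 1 but Expression 2 = 0.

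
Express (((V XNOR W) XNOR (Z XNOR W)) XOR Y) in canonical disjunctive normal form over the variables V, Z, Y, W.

(NOT V AND NOT Z AND NOT Y AND NOT W) OR (NOT V AND NOT Z AND NOT Y AND W) OR (NOT V AND Z AND Y AND NOT W) OR (NOT V AND Z AND Y AND W) OR (V AND NOT Z AND Y AND NOT W) OR (V AND NOT Z AND Y AND W) OR (V AND Z AND NOT Y AND NOT W) OR (V AND Z AND NOT Y AND W)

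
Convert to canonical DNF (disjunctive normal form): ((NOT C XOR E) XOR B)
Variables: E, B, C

(NOT E AND NOT B AND NOT C) OR (NOT E AND B AND C) OR (E AND NOT B AND C) OR (E AND B AND NOT C)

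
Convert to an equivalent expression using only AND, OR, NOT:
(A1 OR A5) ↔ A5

((A1 OR A5) AND A5) OR (NOT (A1 OR A5) AND NOT A5)
(Biconditional = both true or both false)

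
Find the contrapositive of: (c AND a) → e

Contrapositive: NOT e → NOT (c AND a)
Note: A statement and its contrapositive are logically equivalent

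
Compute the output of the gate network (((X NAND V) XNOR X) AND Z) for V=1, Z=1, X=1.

Substituting: (((1 NAND 1) XNOR 1) AND 1)
= 0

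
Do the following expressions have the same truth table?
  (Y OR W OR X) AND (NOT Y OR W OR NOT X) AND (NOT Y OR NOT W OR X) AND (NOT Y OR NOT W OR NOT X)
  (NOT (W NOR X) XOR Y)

Yes, they are equivalent — the two output columns agree on all 8 assignments:
Y | W | X | Expression 1 | Expression 2
---------------------------------------
0 | 0 | 0 | 0 | 0
0 | 0 | 1 | 1 | 1
0 | 1 | 0 | 1 | 1
0 | 1 | 1 | 1 | 1
1 | 0 | 0 | 1 | 1
1 | 0 | 1 | 0 | 0
1 | 1 | 0 | 0 | 0
1 | 1 | 1 | 0 | 0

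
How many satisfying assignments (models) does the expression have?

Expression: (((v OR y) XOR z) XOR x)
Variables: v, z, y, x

Satisfying assignments: (0,0,0,1), (0,0,1,0), (0,1,0,0), (0,1,1,1), (1,0,0,0), (1,0,1,0), (1,1,0,1), (1,1,1,1)
Count: 8 out of 16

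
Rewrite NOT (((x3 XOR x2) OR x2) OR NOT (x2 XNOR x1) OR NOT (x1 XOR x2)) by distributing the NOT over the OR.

NOT ((x3 XOR x2) OR x2) AND (x2 XNOR x1) AND (x1 XOR x2)
De Morgan's: NOT(OR of terms) = AND of negations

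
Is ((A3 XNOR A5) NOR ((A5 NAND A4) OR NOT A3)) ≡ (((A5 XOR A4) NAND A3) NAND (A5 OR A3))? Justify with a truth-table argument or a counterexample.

No. Counterexample: with A4=0, A5=0, A3=0, Expression 1 = 0 but Expression 2 = 1.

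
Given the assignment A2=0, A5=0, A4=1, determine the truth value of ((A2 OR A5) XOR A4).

Substituting: ((0 OR 0) XOR 1)
= 1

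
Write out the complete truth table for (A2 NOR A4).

A2 | A4 | Output
----------------
0 | 0 | 1
0 | 1 | 0
1 | 0 | 0
1 | 1 | 0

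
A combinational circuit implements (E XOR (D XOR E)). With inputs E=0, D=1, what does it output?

Substituting: (0 XOR (1 XOR 0))
= 1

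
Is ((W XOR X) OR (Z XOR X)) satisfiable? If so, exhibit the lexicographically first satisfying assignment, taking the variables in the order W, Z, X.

W=0, Z=0, X=1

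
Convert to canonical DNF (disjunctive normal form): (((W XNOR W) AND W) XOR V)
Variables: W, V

(NOT W AND V) OR (W AND NOT V)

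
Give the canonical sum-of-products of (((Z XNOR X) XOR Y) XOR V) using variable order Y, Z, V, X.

Σm(0, 3, 5, 6, 9, 10, 12, 15) = (NOT Y AND NOT Z AND NOT V AND NOT X) OR (NOT Y AND NOT Z AND V AND X) OR (NOT Y AND Z AND NOT V AND X) OR (NOT Y AND Z AND V AND NOT X) OR (Y AND NOT Z AND NOT V AND X) OR (Y AND NOT Z AND V AND NOT X) OR (Y AND Z AND NOT V AND NOT X) OR (Y AND Z AND V AND X)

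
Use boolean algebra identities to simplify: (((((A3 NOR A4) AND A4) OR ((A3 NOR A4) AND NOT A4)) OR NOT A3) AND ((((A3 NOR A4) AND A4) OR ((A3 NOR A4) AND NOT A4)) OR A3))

By distribution ((E OR v) AND (E OR NOT v) = E) then distribution ((E AND v) OR (E AND NOT v) = E):
= (A3 NOR A4)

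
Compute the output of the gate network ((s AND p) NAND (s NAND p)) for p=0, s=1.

Substituting: ((1 AND 0) NAND (1 NAND 0))
= 1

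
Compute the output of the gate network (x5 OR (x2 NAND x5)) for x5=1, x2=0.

Substituting: (1 OR (0 NAND 1))
= 1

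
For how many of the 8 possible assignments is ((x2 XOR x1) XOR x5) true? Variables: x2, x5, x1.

Satisfying assignments: (0,0,1), (0,1,0), (1,0,0), (1,1,1)
Count: 4 out of 8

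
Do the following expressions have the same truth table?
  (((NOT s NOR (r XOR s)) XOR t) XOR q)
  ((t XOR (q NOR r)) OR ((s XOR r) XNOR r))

No. Counterexample: with t=0, s=0, q=0, r=0, Expression 1 = 0 but Expression 2 = 1.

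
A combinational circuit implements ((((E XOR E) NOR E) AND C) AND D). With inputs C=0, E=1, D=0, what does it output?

Substituting: ((((1 XOR 1) NOR 1) AND 0) AND 0)
= 0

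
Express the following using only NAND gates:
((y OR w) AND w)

((((y NAND y) NAND (w NAND w)) NAND w) NAND (((y NAND y) NAND (w NAND w)) NAND w))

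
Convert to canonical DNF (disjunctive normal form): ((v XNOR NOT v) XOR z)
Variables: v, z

(NOT v AND z) OR (v AND z)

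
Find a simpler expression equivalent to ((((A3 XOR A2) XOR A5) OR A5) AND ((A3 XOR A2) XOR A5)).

By absorption (E AND (E OR v) = E):
= ((A3 XOR A2) XOR A5)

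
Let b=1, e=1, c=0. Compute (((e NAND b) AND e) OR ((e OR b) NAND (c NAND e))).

Substituting: (((1 NAND 1) AND 1) OR ((1 OR 1) NAND (0 NAND 1)))
= 0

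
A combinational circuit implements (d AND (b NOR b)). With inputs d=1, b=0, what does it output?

Substituting: (1 AND (0 NOR 0))
= 1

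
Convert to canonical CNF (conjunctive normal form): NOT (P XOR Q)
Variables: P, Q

(P OR NOT Q) AND (NOT P OR Q)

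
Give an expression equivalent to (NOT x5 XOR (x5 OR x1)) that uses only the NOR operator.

(((((x5 NOR x5) NOR ((x5 NOR x1) NOR (x5 NOR x1))) NOR ((x5 NOR x5) NOR ((x5 NOR x1) NOR (x5 NOR x1)))) NOR (((x5 NOR x5) NOR ((x5 NOR x1) NOR (x5 NOR x1))) NOR ((x5 NOR x5) NOR ((x5 NOR x1) NOR (x5 NOR x1))))) NOR (((((x5 NOR x5) NOR (x5 NOR x5)) NOR (((x5 NOR x1) NOR (x5 NOR x1)) NOR ((x5 NOR x1) NOR (x5 NOR x1)))) NOR (((x5 NOR x5) NOR (x5 NOR x5)) NOR (((x5 NOR x1) NOR (x5 NOR x1)) NOR ((x5 NOR x1) NOR (x5 NOR x1))))) NOR ((((x5 NOR x5) NOR (x5 NOR x5)) NOR (((x5 NOR x1) NOR (x5 NOR x1)) NOR ((x5 NOR x1) NOR (x5 NOR x1)))) NOR (((x5 NOR x5) NOR (x5 NOR x5)) NOR (((x5 NOR x1) NOR (x5 NOR x1)) NOR ((x5 NOR x1) NOR (x5 NOR x1)))))))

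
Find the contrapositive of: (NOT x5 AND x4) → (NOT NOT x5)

Contrapositive: NOT x5 → NOT (NOT x5 AND x4)
Note: A statement and its contrapositive are logically equivalent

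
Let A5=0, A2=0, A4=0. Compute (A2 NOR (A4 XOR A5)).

Substituting: (0 NOR (0 XOR 0))
= 1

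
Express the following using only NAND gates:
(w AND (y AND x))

((w NAND ((y NAND x) NAND (y NAND x))) NAND (w NAND ((y NAND x) NAND (y NAND x))))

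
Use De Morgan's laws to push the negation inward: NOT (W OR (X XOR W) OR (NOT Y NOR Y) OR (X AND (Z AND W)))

NOT W AND NOT (X XOR W) AND NOT (NOT Y NOR Y) AND NOT (X AND (Z AND W))
De Morgan's: NOT(OR of terms) = AND of negations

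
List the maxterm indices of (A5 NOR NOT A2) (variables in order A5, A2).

ΠM(0, 2, 3) = (A5 OR A2) AND (NOT A5 OR A2) AND (NOT A5 OR NOT A2)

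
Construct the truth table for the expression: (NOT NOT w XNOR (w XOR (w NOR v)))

w | v | Output
--------------
0 | 0 | 0
0 | 1 | 1
1 | 0 | 1
1 | 1 | 1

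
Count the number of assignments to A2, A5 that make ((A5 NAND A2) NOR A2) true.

No assignment satisfies the expression.
Count: 0 out of 4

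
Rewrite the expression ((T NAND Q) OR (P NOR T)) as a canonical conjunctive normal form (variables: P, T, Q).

(P OR NOT T OR NOT Q) AND (NOT P OR NOT T OR NOT Q)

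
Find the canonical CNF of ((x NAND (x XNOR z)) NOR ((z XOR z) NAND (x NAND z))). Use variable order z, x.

(z OR x) AND (z OR NOT x) AND (NOT z OR x) AND (NOT z OR NOT x)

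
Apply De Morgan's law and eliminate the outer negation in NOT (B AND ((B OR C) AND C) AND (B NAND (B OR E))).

NOT B OR NOT ((B OR C) AND C) OR NOT (B NAND (B OR E))
De Morgan's: NOT(AND of terms) = OR of negations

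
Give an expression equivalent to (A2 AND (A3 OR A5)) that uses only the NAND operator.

((A2 NAND ((A3 NAND A3) NAND (A5 NAND A5))) NAND (A2 NAND ((A3 NAND A3) NAND (A5 NAND A5))))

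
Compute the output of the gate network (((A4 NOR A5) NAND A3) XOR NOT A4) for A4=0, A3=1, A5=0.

Substituting: (((0 NOR 0) NAND 1) XOR NOT 0)
= 1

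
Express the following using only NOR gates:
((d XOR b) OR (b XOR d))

((((((d NOR b) NOR (d NOR b)) NOR ((d NOR b) NOR (d NOR b))) NOR ((((d NOR d) NOR (b NOR b)) NOR ((d NOR d) NOR (b NOR b))) NOR (((d NOR d) NOR (b NOR b)) NOR ((d NOR d) NOR (b NOR b))))) NOR ((((b NOR d) NOR (b NOR d)) NOR ((b NOR d) NOR (b NOR d))) NOR ((((b NOR b) NOR (d NOR d)) NOR ((b NOR b) NOR (d NOR d))) NOR (((b NOR b) NOR (d NOR d)) NOR ((b NOR b) NOR (d NOR d)))))) NOR (((((d NOR b) NOR (d NOR b)) NOR ((d NOR b) NOR (d NOR b))) NOR ((((d NOR d) NOR (b NOR b)) NOR ((d NOR d) NOR (b NOR b))) NOR (((d NOR d) NOR (b NOR b)) NOR ((d NOR d) NOR (b NOR b))))) NOR ((((b NOR d) NOR (b NOR d)) NOR ((b NOR d) NOR (b NOR d))) NOR ((((b NOR b) NOR (d NOR d)) NOR ((b NOR b) NOR (d NOR d))) NOR (((b NOR b) NOR (d NOR d)) NOR ((b NOR b) NOR (d NOR d)))))))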